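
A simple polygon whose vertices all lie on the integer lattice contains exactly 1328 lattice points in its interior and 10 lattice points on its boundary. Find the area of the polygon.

1332

By Pick's theorem, A = I + B/2 − 1 = 1328 + 10/2 − 1 = 1332.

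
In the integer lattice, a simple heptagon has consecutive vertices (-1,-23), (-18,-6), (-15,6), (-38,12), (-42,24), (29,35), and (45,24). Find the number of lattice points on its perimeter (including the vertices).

The number of boundary lattice points is Σ gcd(|Δx|,|Δy|) = gcd(17,17) + gcd(3,12) + gcd(23,6) + gcd(4,12) + gcd(71,11) + gcd(16,11) + gcd(46,47) = 17+3+1+4+1+1+1 = 28.

28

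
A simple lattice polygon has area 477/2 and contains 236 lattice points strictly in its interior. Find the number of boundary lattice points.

7

Pick's theorem gives A = I + B/2 − 1, so B = 2(A − I + 1) = 2(477/2 − 236 + 1) = 7.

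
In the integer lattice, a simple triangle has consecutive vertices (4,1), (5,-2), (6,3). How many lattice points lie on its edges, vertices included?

4

The number of boundary lattice points is Σ gcd(|Δx|,|Δy|) = gcd(1,3) + gcd(1,5) + gcd(2,2) = 1+1+2 = 4.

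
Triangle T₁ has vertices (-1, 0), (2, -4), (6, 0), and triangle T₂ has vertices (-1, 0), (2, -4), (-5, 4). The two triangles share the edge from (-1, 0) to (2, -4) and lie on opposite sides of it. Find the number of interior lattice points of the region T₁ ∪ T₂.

The union is the simple quadrilateral with vertices (-1, 0), (6, 0), (2, -4), (-5, 4) in order.
By the shoelace formula, twice the signed area is |((-1)·0 − 6·0) + (6·(-4) − 2·0) + (2·4 − (-5)·(-4)) + ((-5)·0 − (-1)·4)| = 32, so the area is 16.
The number of boundary lattice points is Σ gcd(|Δx|,|Δy|) = gcd(7,0) + gcd(4,4) + gcd(7,8) + gcd(4,4) = 7+4+1+4 = 16.
By Pick's theorem I = A − B/2 + 1 = 16 − 16/2 + 1 = 9.

9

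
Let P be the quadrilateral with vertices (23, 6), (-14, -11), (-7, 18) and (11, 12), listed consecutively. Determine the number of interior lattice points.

489

The shoelace formula gives twice the area as |(23·(-11) − (-14)·6) + ((-14)·18 − (-7)·(-11)) + ((-7)·12 − 11·18) + (11·6 − 23·12)| = 990, so the area is 495.
The number of boundary lattice points is Σ gcd(|Δx|,|Δy|) = gcd(37,17) + gcd(7,29) + gcd(18,6) + gcd(12,6) = 1+1+6+6 = 14.
Pick's theorem gives I = A − B/2 + 1 = 495 − 14/2 + 1 = 489.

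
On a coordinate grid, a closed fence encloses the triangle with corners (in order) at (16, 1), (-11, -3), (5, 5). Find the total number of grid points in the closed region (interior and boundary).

82

By the shoelace formula, twice the signed area is |(16·(-3) − (-11)·1) + ((-11)·5 − 5·(-3)) + (5·1 − 16·5)| = 152, so the area is 76.
Summing gcd(|Δx|,|Δy|) over the edges gives the boundary count: gcd(27,4) + gcd(16,8) + gcd(11,4) = 1+8+1 = 10.
Pick's theorem gives I = A − B/2 + 1 = 76 − 10/2 + 1 = 72, so the closed region contains I + B = 72 + 10 = 82 lattice points.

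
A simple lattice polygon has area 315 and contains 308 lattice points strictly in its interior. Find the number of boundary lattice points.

16

Pick's theorem gives A = I + B/2 − 1, so B = 2(A − I + 1) = 2(315 − 308 + 1) = 16.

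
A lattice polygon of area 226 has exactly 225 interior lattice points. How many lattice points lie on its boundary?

4

Pick's theorem gives A = I + B/2 − 1, so B = 2(A − I + 1) = 2(226 − 225 + 1) = 4.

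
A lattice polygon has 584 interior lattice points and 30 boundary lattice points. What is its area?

By Pick's theorem, A = I + B/2 − 1 = 584 + 30/2 − 1 = 598.

598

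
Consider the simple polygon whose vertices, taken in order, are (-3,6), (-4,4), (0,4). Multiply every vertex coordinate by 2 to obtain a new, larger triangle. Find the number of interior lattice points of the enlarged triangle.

11

By the shoelace formula, twice the signed area is |((-3)·4 − (-4)·6) + ((-4)·4 − 0·4) + (0·6 − (-3)·4)| = 8, so the area is 4.
Along each edge there are gcd(|Δx|,|Δy|)+1 lattice points, so counting each shared vertex once the boundary has gcd(1,2) + gcd(4,0) + gcd(3,2) = 1+4+1 = 6.
Scaling by 2 multiplies the area by 2² = 4 (so the new area is 16) and multiplies the boundary lattice-point count by 2, giving 12.
By Pick's theorem, the interior count of the dilated polygon is 16 − 12/2 + 1 = 11.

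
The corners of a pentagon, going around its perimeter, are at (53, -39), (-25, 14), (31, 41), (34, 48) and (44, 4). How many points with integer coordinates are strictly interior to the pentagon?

The shoelace formula gives twice the area as |[53·14 − (-25)·(-39)] + [(-25)·41 − 31·14] + [31·48 − 34·41] + [34·4 − 44·48] + [44·(-39) − 53·4]| = 5502, so the area is 2751.
Summing gcd(|Δx|,|Δy|) over the edges gives the boundary count: gcd(78,53) + gcd(56,27) + gcd(3,7) + gcd(10,44) + gcd(9,43) = 1+1+1+2+1 = 6.
Pick's theorem gives I = A − B/2 + 1 = 2751 − 6/2 + 1 = 2749.

2749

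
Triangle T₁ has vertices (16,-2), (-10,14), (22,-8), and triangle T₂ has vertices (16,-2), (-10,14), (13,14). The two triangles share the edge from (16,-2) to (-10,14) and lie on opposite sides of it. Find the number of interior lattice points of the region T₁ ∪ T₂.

199

The union is the simple quadrilateral with vertices (16,-2), (22,-8), (-10,14), (13,14) in order.
Using the shoelace formula, 2A = |(16·(-8) − 22·(-2)) + (22·14 − (-10)·(-8)) + ((-10)·14 − 13·14) + (13·(-2) − 16·14)| = 428, so the area is 214.
The number of boundary lattice points is Σ gcd(|Δx|,|Δy|) = gcd(6,6) + gcd(32,22) + gcd(23,0) + gcd(3,16) = 6+2+23+1 = 32.
By Pick's theorem I = A − B/2 + 1 = 214 − 32/2 + 1 = 199.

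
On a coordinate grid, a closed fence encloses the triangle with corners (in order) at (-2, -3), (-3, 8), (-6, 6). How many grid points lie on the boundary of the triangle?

3

The number of boundary lattice points is Σ gcd(|Δx|,|Δy|) = gcd(1,11) + gcd(3,2) + gcd(4,9) = 1+1+1 = 3.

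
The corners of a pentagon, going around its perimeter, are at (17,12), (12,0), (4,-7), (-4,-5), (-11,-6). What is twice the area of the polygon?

Using the shoelace formula, 2A = |[17·0 − 12·12] + [12·(-7) − 4·0] + [4·(-5) − (-4)·(-7)] + [(-4)·(-6) − (-11)·(-5)] + [(-11)·12 − 17·(-6)]| = 337, so the area is 168.5.

337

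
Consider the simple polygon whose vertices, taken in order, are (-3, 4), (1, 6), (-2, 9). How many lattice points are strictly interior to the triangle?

The shoelace formula gives twice the area as |((-3)·6 − 1·4) + (1·9 − (-2)·6) + ((-2)·4 − (-3)·9)| = 18, so the area is 9.
Along each edge there are gcd(|Δx|,|Δy|)+1 lattice points, so counting each shared vertex once the boundary has gcd(4,2) + gcd(3,3) + gcd(1,5) = 2+3+1 = 6.
By Pick's theorem A = I + B/2 − 1, so I = 9 − 6/2 + 1 = 7.

7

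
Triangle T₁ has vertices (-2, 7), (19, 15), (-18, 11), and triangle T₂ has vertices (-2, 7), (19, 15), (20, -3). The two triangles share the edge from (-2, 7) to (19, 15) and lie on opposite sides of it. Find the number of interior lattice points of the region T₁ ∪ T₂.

The union is the simple quadrilateral with vertices (-2, 7), (-18, 11), (19, 15), (20, -3) in order.
By the shoelace formula, twice the signed area is |[(-2)·11 − (-18)·7] + [(-18)·15 − 19·11] + [19·(-3) − 20·15] + [20·7 − (-2)·(-3)]| = 598, so the area is 299.
Along each edge there are gcd(|Δx|,|Δy|)+1 lattice points, so counting each shared vertex once the boundary has gcd(16,4) + gcd(37,4) + gcd(1,18) + gcd(22,10) = 4+1+1+2 = 8.
By Pick's theorem I = A − B/2 + 1 = 299 − 8/2 + 1 = 296.

296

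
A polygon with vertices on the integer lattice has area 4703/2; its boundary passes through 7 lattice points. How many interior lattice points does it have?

Pick's theorem A = I + B/2 − 1 rearranges to I = A − B/2 + 1 = 4703/2 − 7/2 + 1 = 2349.

2349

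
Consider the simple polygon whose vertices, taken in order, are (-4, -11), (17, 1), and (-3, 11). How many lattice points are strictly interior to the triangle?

Using the shoelace formula, 2A = |[(-4)·1 − 17·(-11)] + [17·11 − (-3)·1] + [(-3)·(-11) − (-4)·11]| = 450, so the area is 225.
The number of boundary lattice points is Σ gcd(|Δx|,|Δy|) = gcd(21,12) + gcd(20,10) + gcd(1,22) = 3+10+1 = 14.
Pick's theorem gives I = A − B/2 + 1 = 225 − 14/2 + 1 = 219.

219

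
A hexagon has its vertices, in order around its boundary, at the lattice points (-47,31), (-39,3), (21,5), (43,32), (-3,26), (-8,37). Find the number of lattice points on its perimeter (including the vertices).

13

The number of boundary lattice points is Σ gcd(|Δx|,|Δy|) = gcd(8,28) + gcd(60,2) + gcd(22,27) + gcd(46,6) + gcd(5,11) + gcd(39,6) = 4+2+1+2+1+3 = 13.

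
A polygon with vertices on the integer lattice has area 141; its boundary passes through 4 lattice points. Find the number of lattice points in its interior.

140

From Pick's theorem, I = A − B/2 + 1 = 141 − 4/2 + 1 = 140.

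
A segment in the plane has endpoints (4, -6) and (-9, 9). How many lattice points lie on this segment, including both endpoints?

The number of lattice points on a segment between lattice points is gcd(|Δx|,|Δy|) + 1 = gcd(13,15) + 1 = 1 + 1 = 2.

2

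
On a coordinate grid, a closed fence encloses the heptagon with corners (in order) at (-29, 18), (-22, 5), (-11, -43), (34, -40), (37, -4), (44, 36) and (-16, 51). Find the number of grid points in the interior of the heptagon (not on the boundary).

The shoelace formula gives twice the area as |((-29)·5 − (-22)·18) + ((-22)·(-43) − (-11)·5) + ((-11)·(-40) − 34·(-43)) + (34·(-4) − 37·(-40)) + (37·36 − 44·(-4)) + (44·51 − (-16)·36) + ((-16)·18 − (-29)·51)| = 10017, so the area is 10017/2.
Summing gcd(|Δx|,|Δy|) over the edges gives the boundary count: gcd(7,13) + gcd(11,48) + gcd(45,3) + gcd(3,36) + gcd(7,40) + gcd(60,15) + gcd(13,33) = 1+1+3+3+1+15+1 = 25.
By Pick's theorem A = I + B/2 − 1, so I = 10017/2 − 25/2 + 1 = 4997.

4997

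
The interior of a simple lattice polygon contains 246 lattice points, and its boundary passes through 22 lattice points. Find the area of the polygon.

256

Pick's theorem states A = I + B/2 − 1, so A = 246 + 22/2 − 1 = 256.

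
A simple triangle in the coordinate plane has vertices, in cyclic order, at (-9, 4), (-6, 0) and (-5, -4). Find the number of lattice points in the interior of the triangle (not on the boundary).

The shoelace formula gives twice the area as |((-9)·0 − (-6)·4) + ((-6)·(-4) − (-5)·0) + ((-5)·4 − (-9)·(-4))| = 8, so the area is 4.
Along each edge there are gcd(|Δx|,|Δy|)+1 lattice points, so counting each shared vertex once the boundary has gcd(3,4) + gcd(1,4) + gcd(4,8) = 1+1+4 = 6.
Pick's theorem gives I = A − B/2 + 1 = 4 − 6/2 + 1 = 2.

2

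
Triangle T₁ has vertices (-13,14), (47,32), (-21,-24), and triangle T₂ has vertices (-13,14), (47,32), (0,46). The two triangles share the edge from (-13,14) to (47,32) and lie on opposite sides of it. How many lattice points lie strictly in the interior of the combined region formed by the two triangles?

The union is the simple quadrilateral with vertices (-13,14), (-21,-24), (47,32), (0,46) in order.
By the shoelace formula, twice the signed area is |((-13)·(-24) − (-21)·14) + ((-21)·32 − 47·(-24)) + (47·46 − 0·32) + (0·14 − (-13)·46)| = 3822, so the area is 1911.
Along each edge there are gcd(|Δx|,|Δy|)+1 lattice points, so counting each shared vertex once the boundary has gcd(8,38) + gcd(68,56) + gcd(47,14) + gcd(13,32) = 2+4+1+1 = 8.
By Pick's theorem I = A − B/2 + 1 = 1911 − 8/2 + 1 = 1908.

1908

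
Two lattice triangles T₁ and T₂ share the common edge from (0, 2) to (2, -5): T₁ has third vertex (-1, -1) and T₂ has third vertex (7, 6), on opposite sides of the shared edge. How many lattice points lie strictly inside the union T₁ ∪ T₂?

The union is the simple quadrilateral with vertices (0, 2), (-1, -1), (2, -5), (7, 6) in order.
The shoelace formula gives twice the area as |(0·(-1) − (-1)·2) + ((-1)·(-5) − 2·(-1)) + (2·6 − 7·(-5)) + (7·2 − 0·6)| = 70, so the area is 35.
The number of boundary lattice points is Σ gcd(|Δx|,|Δy|) = gcd(1,3) + gcd(3,4) + gcd(5,11) + gcd(7,4) = 1+1+1+1 = 4.
By Pick's theorem I = A − B/2 + 1 = 35 − 4/2 + 1 = 34.

34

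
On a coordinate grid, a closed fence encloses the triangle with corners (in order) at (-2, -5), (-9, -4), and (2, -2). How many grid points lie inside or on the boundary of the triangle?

The shoelace formula gives twice the area as |((-2)·(-4) − (-9)·(-5)) + ((-9)·(-2) − 2·(-4)) + (2·(-5) − (-2)·(-2))| = 25, so the area is 25/2.
Summing gcd(|Δx|,|Δy|) over the edges gives the boundary count: gcd(7,1) + gcd(11,2) + gcd(4,3) = 1+1+1 = 3.
Pick's theorem gives I = A − B/2 + 1 = 25/2 − 3/2 + 1 = 12, so the closed region contains I + B = 12 + 3 = 15 lattice points.

15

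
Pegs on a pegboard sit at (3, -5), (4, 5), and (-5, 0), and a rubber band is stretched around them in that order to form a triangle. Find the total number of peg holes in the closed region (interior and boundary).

45

By the shoelace formula, twice the signed area is |(3·5 − 4·(-5)) + (4·0 − (-5)·5) + ((-5)·(-5) − 3·0)| = 85, so the area is 42.5.
Along each edge there are gcd(|Δx|,|Δy|)+1 lattice points, so counting each shared vertex once the boundary has gcd(1,10) + gcd(9,5) + gcd(8,5) = 1+1+1 = 3.
Pick's theorem gives I = A − B/2 + 1 = 42.5 − 3/2 + 1 = 42, so the closed region contains I + B = 42 + 3 = 45 lattice points.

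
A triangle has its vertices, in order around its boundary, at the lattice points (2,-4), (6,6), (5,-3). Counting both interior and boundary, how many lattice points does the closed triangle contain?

16

Using the shoelace formula, 2A = |(2·6 − 6·(-4)) + (6·(-3) − 5·6) + (5·(-4) − 2·(-3))| = 26, so the area is 13.
Along each edge there are gcd(|Δx|,|Δy|)+1 lattice points, so counting each shared vertex once the boundary has gcd(4,10) + gcd(1,9) + gcd(3,1) = 2+1+1 = 4.
Pick's theorem gives I = A − B/2 + 1 = 13 − 4/2 + 1 = 12, so the closed region contains I + B = 12 + 4 = 16 lattice points.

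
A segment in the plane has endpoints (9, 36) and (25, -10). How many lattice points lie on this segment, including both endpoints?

3

The number of lattice points on a segment between lattice points is gcd(|Δx|,|Δy|) + 1 = gcd(16,46) + 1 = 2 + 1 = 3.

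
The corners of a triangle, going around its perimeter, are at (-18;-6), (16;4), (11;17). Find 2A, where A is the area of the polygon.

Using the shoelace formula, 2A = |((-18)·4 − 16·(-6)) + (16·17 − 11·4) + (11·(-6) − (-18)·17)| = 492, so the area is 246.

492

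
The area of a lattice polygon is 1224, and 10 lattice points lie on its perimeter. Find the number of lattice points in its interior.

1220

From Pick's theorem, I = A − B/2 + 1 = 1224 − 10/2 + 1 = 1220.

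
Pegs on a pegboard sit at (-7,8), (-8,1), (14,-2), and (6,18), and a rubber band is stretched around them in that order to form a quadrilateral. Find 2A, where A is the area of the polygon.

The shoelace formula gives twice the area as |((-7)·1 − (-8)·8) + ((-8)·(-2) − 14·1) + (14·18 − 6·(-2)) + (6·8 − (-7)·18)| = 497, so the area is 497/2.

497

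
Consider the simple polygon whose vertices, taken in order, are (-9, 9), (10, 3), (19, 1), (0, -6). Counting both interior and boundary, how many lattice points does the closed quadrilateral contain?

170

By the shoelace formula, twice the signed area is |((-9)·3 − 10·9) + (10·1 − 19·3) + (19·(-6) − 0·1) + (0·9 − (-9)·(-6))| = 332, so the area is 166.
Along each edge there are gcd(|Δx|,|Δy|)+1 lattice points, so counting each shared vertex once the boundary has gcd(19,6) + gcd(9,2) + gcd(19,7) + gcd(9,15) = 1+1+1+3 = 6.
Pick's theorem gives I = A − B/2 + 1 = 166 − 6/2 + 1 = 164, so the closed region contains I + B = 164 + 6 = 170 lattice points.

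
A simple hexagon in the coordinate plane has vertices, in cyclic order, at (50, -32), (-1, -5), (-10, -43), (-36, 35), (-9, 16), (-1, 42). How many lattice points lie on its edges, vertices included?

34

Along each edge there are gcd(|Δx|,|Δy|)+1 lattice points, so counting each shared vertex once the boundary has gcd(51,27) + gcd(9,38) + gcd(26,78) + gcd(27,19) + gcd(8,26) + gcd(51,74) = 3+1+26+1+2+1 = 34.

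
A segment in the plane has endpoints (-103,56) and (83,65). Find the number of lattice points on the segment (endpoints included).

The number of lattice points on a segment between lattice points is gcd(|Δx|,|Δy|) + 1 = gcd(186,9) + 1 = 3 + 1 = 4.

4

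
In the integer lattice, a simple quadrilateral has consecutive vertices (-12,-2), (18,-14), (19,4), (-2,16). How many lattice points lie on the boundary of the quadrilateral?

12

Summing gcd(|Δx|,|Δy|) over the edges gives the boundary count: gcd(30,12) + gcd(1,18) + gcd(21,12) + gcd(10,18) = 6+1+3+2 = 12.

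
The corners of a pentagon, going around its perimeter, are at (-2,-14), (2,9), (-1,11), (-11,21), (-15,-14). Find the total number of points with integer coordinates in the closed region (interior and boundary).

410

By the shoelace formula, twice the signed area is |((-2)·9 − 2·(-14)) + (2·11 − (-1)·9) + ((-1)·21 − (-11)·11) + ((-11)·(-14) − (-15)·21) + ((-15)·(-14) − (-2)·(-14))| = 792, so the area is 396.
Summing gcd(|Δx|,|Δy|) over the edges gives the boundary count: gcd(4,23) + gcd(3,2) + gcd(10,10) + gcd(4,35) + gcd(13,0) = 1+1+10+1+13 = 26.
Pick's theorem gives I = A − B/2 + 1 = 396 − 26/2 + 1 = 384, so the closed region contains I + B = 384 + 26 = 410 lattice points.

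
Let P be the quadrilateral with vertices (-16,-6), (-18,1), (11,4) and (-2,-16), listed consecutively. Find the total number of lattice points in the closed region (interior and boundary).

By the shoelace formula, twice the signed area is |[(-16)·1 − (-18)·(-6)] + [(-18)·4 − 11·1] + [11·(-16) − (-2)·4] + [(-2)·(-6) − (-16)·(-16)]| = 619, so the area is 309.5.
Summing gcd(|Δx|,|Δy|) over the edges gives the boundary count: gcd(2,7) + gcd(29,3) + gcd(13,20) + gcd(14,10) = 1+1+1+2 = 5.
Pick's theorem gives I = A − B/2 + 1 = 309.5 − 5/2 + 1 = 308, so the closed region contains I + B = 308 + 5 = 313 lattice points.

313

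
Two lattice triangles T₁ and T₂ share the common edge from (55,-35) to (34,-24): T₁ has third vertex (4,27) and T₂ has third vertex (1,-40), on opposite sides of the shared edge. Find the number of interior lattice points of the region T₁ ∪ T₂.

718

The union is the simple quadrilateral with vertices (55,-35), (4,27), (34,-24), (1,-40) in order.
By the shoelace formula, twice the signed area is |(55·27 − 4·(-35)) + (4·(-24) − 34·27) + (34·(-40) − 1·(-24)) + (1·(-35) − 55·(-40))| = 1440, so the area is 720.
The number of boundary lattice points is Σ gcd(|Δx|,|Δy|) = gcd(51,62) + gcd(30,51) + gcd(33,16) + gcd(54,5) = 1+3+1+1 = 6.
By Pick's theorem I = A − B/2 + 1 = 720 − 6/2 + 1 = 718.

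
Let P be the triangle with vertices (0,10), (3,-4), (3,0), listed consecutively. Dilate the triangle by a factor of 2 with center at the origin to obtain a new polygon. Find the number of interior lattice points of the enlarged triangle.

Using the shoelace formula, 2A = |[0·(-4) − 3·10] + [3·0 − 3·(-4)] + [3·10 − 0·0]| = 12, so the area is 6.
Along each edge there are gcd(|Δx|,|Δy|)+1 lattice points, so counting each shared vertex once the boundary has gcd(3,14) + gcd(0,4) + gcd(3,10) = 1+4+1 = 6.
Scaling by 2 multiplies the area by 2² = 4 (so the new area is 24) and multiplies the boundary lattice-point count by 2, giving 12.
By Pick's theorem, the interior count of the dilated polygon is 24 − 12/2 + 1 = 19.

19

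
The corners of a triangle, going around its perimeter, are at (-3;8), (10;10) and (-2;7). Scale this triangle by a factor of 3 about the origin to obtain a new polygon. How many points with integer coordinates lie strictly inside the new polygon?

61

By the shoelace formula, twice the signed area is |((-3)·10 − 10·8) + (10·7 − (-2)·10) + ((-2)·8 − (-3)·7)| = 15, so the area is 7.5.
The number of boundary lattice points is Σ gcd(|Δx|,|Δy|) = gcd(13,2) + gcd(12,3) + gcd(1,1) = 1+3+1 = 5.
Scaling by 3 multiplies the area by 3² = 9 (so the new area is 135/2) and multiplies the boundary lattice-point count by 3, giving 15.
By Pick's theorem, the interior count of the dilated polygon is 135/2 − 15/2 + 1 = 61.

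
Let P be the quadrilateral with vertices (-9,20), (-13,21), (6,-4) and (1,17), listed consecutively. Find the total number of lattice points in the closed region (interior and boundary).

141

The shoelace formula gives twice the area as |[(-9)·21 − (-13)·20] + [(-13)·(-4) − 6·21] + [6·17 − 1·(-4)] + [1·20 − (-9)·17]| = 276, so the area is 138.
Along each edge there are gcd(|Δx|,|Δy|)+1 lattice points, so counting each shared vertex once the boundary has gcd(4,1) + gcd(19,25) + gcd(5,21) + gcd(10,3) = 1+1+1+1 = 4.
Pick's theorem gives I = A − B/2 + 1 = 138 − 4/2 + 1 = 137, so the closed region contains I + B = 137 + 4 = 141 lattice points.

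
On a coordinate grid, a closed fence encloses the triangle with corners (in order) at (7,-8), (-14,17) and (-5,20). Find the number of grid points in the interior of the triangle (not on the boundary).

141

By the shoelace formula, twice the signed area is |[7·17 − (-14)·(-8)] + [(-14)·20 − (-5)·17] + [(-5)·(-8) − 7·20]| = 288, so the area is 144.
The number of boundary lattice points is Σ gcd(|Δx|,|Δy|) = gcd(21,25) + gcd(9,3) + gcd(12,28) = 1+3+4 = 8.
By Pick's theorem A = I + B/2 − 1, so I = 144 − 8/2 + 1 = 141.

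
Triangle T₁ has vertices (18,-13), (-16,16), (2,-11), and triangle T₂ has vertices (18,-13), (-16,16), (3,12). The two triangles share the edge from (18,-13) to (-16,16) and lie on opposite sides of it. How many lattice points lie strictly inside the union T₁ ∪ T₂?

398

The union is the simple quadrilateral with vertices (18,-13), (2,-11), (-16,16), (3,12) in order.
Using the shoelace formula, 2A = |[18·(-11) − 2·(-13)] + [2·16 − (-16)·(-11)] + [(-16)·12 − 3·16] + [3·(-13) − 18·12]| = 811, so the area is 811/2.
Summing gcd(|Δx|,|Δy|) over the edges gives the boundary count: gcd(16,2) + gcd(18,27) + gcd(19,4) + gcd(15,25) = 2+9+1+5 = 17.
By Pick's theorem I = A − B/2 + 1 = 811/2 − 17/2 + 1 = 398.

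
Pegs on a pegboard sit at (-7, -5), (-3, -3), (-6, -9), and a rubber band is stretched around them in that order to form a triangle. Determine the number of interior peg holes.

By the shoelace formula, twice the signed area is |[(-7)·(-3) − (-3)·(-5)] + [(-3)·(-9) − (-6)·(-3)] + [(-6)·(-5) − (-7)·(-9)]| = 18, so the area is 9.
The number of boundary lattice points is Σ gcd(|Δx|,|Δy|) = gcd(4,2) + gcd(3,6) + gcd(1,4) = 2+3+1 = 6.
By Pick's theorem A = I + B/2 − 1, so I = 9 − 6/2 + 1 = 7.

7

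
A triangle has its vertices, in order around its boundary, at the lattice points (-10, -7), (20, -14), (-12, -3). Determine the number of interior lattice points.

By the shoelace formula, twice the signed area is |((-10)·(-14) − 20·(-7)) + (20·(-3) − (-12)·(-14)) + ((-12)·(-7) − (-10)·(-3))| = 106, so the area is 53.
Summing gcd(|Δx|,|Δy|) over the edges gives the boundary count: gcd(30,7) + gcd(32,11) + gcd(2,4) = 1+1+2 = 4.
Pick's theorem gives I = A − B/2 + 1 = 53 − 4/2 + 1 = 52.

52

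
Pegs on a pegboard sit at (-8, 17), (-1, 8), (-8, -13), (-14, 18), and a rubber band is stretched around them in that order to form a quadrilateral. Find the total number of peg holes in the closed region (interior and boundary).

Using the shoelace formula, 2A = |((-8)·8 − (-1)·17) + ((-1)·(-13) − (-8)·8) + ((-8)·18 − (-14)·(-13)) + ((-14)·17 − (-8)·18)| = 390, so the area is 195.
The number of boundary lattice points is Σ gcd(|Δx|,|Δy|) = gcd(7,9) + gcd(7,21) + gcd(6,31) + gcd(6,1) = 1+7+1+1 = 10.
Pick's theorem gives I = A − B/2 + 1 = 195 − 10/2 + 1 = 191, so the closed region contains I + B = 191 + 10 = 201 lattice points.

201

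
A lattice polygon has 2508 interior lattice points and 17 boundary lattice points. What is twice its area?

5031

By Pick's theorem, A = I + B/2 − 1 = 2508 + 17/2 − 1 = 5031/2.
Hence 2A = 5031.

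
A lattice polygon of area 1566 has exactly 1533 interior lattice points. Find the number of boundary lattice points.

68

Pick's theorem gives A = I + B/2 − 1, so B = 2(A − I + 1) = 2(1566 − 1533 + 1) = 68.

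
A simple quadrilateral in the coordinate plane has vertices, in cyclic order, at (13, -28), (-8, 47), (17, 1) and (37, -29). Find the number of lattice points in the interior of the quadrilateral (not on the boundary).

798

By the shoelace formula, twice the signed area is |[13·47 − (-8)·(-28)] + [(-8)·1 − 17·47] + [17·(-29) − 37·1] + [37·(-28) − 13·(-29)]| = 1609, so the area is 1609/2.
Summing gcd(|Δx|,|Δy|) over the edges gives the boundary count: gcd(21,75) + gcd(25,46) + gcd(20,30) + gcd(24,1) = 3+1+10+1 = 15.
Pick's theorem gives I = A − B/2 + 1 = 1609/2 − 15/2 + 1 = 798.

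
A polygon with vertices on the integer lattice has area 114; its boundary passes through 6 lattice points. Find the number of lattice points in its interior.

From Pick's theorem, I = A − B/2 + 1 = 114 − 6/2 + 1 = 112.

112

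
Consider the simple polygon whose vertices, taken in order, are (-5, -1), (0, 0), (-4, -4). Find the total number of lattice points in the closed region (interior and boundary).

12

By the shoelace formula, twice the signed area is |((-5)·0 − 0·(-1)) + (0·(-4) − (-4)·0) + ((-4)·(-1) − (-5)·(-4))| = 16, so the area is 8.
Summing gcd(|Δx|,|Δy|) over the edges gives the boundary count: gcd(5,1) + gcd(4,4) + gcd(1,3) = 1+4+1 = 6.
Pick's theorem gives I = A − B/2 + 1 = 8 − 6/2 + 1 = 6, so the closed region contains I + B = 6 + 6 = 12 lattice points.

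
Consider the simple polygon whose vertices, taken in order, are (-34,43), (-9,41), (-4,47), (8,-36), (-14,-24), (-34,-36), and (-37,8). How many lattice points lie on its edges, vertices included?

11

Along each edge there are gcd(|Δx|,|Δy|)+1 lattice points, so counting each shared vertex once the boundary has gcd(25,2) + gcd(5,6) + gcd(12,83) + gcd(22,12) + gcd(20,12) + gcd(3,44) + gcd(3,35) = 1+1+1+2+4+1+1 = 11.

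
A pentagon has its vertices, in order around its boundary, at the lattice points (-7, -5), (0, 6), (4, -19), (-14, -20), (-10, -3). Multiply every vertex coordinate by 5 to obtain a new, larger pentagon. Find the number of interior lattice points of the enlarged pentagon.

The shoelace formula gives twice the area as |[(-7)·6 − 0·(-5)] + [0·(-19) − 4·6] + [4·(-20) − (-14)·(-19)] + [(-14)·(-3) − (-10)·(-20)] + [(-10)·(-5) − (-7)·(-3)]| = 541, so the area is 541/2.
Summing gcd(|Δx|,|Δy|) over the edges gives the boundary count: gcd(7,11) + gcd(4,25) + gcd(18,1) + gcd(4,17) + gcd(3,2) = 1+1+1+1+1 = 5.
Scaling by 5 multiplies the area by 5² = 25 (so the new area is 6762.5) and multiplies the boundary lattice-point count by 5, giving 25.
By Pick's theorem, the interior count of the dilated polygon is 6762.5 − 25/2 + 1 = 6751.

6751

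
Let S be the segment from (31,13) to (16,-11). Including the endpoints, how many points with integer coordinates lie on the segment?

4

The number of lattice points on a segment between lattice points is gcd(|Δx|,|Δy|) + 1 = gcd(15,24) + 1 = 3 + 1 = 4.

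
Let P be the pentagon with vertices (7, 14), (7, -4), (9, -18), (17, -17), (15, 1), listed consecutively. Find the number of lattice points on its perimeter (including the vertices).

24

Summing gcd(|Δx|,|Δy|) over the edges gives the boundary count: gcd(0,18) + gcd(2,14) + gcd(8,1) + gcd(2,18) + gcd(8,13) = 18+2+1+2+1 = 24.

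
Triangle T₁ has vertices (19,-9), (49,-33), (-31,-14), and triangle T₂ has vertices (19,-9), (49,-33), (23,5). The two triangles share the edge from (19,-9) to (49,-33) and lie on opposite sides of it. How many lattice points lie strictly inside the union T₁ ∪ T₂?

The union is the simple quadrilateral with vertices (19,-9), (-31,-14), (49,-33), (23,5) in order.
By the shoelace formula, twice the signed area is |[19·(-14) − (-31)·(-9)] + [(-31)·(-33) − 49·(-14)] + [49·5 − 23·(-33)] + [23·(-9) − 19·5]| = 1866, so the area is 933.
Along each edge there are gcd(|Δx|,|Δy|)+1 lattice points, so counting each shared vertex once the boundary has gcd(50,5) + gcd(80,19) + gcd(26,38) + gcd(4,14) = 5+1+2+2 = 10.
By Pick's theorem I = A − B/2 + 1 = 933 − 10/2 + 1 = 929.

929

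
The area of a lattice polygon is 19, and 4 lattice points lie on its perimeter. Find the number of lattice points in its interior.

18

From Pick's theorem, I = A − B/2 + 1 = 19 − 4/2 + 1 = 18.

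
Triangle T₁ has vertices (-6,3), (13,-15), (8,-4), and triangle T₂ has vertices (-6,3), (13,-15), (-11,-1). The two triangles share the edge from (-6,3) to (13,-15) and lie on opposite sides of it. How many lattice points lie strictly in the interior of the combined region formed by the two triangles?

138

The union is the simple quadrilateral with vertices (-6,3), (8,-4), (13,-15), (-11,-1) in order.
Using the shoelace formula, 2A = |((-6)·(-4) − 8·3) + (8·(-15) − 13·(-4)) + (13·(-1) − (-11)·(-15)) + ((-11)·3 − (-6)·(-1))| = 285, so the area is 142.5.
The number of boundary lattice points is Σ gcd(|Δx|,|Δy|) = gcd(14,7) + gcd(5,11) + gcd(24,14) + gcd(5,4) = 7+1+2+1 = 11.
By Pick's theorem I = A − B/2 + 1 = 142.5 − 11/2 + 1 = 138.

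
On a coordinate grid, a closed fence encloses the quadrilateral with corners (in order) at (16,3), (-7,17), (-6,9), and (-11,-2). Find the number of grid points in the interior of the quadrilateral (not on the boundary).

The shoelace formula gives twice the area as |[16·17 − (-7)·3] + [(-7)·9 − (-6)·17] + [(-6)·(-2) − (-11)·9] + [(-11)·3 − 16·(-2)]| = 442, so the area is 221.
The number of boundary lattice points is Σ gcd(|Δx|,|Δy|) = gcd(23,14) + gcd(1,8) + gcd(5,11) + gcd(27,5) = 1+1+1+1 = 4.
Pick's theorem gives I = A − B/2 + 1 = 221 − 4/2 + 1 = 220.

220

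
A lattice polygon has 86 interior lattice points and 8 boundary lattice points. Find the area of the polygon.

89

By Pick's theorem, A = I + B/2 − 1 = 86 + 8/2 − 1 = 89.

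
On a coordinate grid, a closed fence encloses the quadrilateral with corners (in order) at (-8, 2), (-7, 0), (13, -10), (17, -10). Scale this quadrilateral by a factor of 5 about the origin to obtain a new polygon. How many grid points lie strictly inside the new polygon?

Using the shoelace formula, 2A = |((-8)·0 − (-7)·2) + ((-7)·(-10) − 13·0) + (13·(-10) − 17·(-10)) + (17·2 − (-8)·(-10))| = 78, so the area is 39.
Summing gcd(|Δx|,|Δy|) over the edges gives the boundary count: gcd(1,2) + gcd(20,10) + gcd(4,0) + gcd(25,12) = 1+10+4+1 = 16.
Scaling by 5 multiplies the area by 5² = 25 (so the new area is 975) and multiplies the boundary lattice-point count by 5, giving 80.
By Pick's theorem, the interior count of the dilated polygon is 975 − 80/2 + 1 = 936.

936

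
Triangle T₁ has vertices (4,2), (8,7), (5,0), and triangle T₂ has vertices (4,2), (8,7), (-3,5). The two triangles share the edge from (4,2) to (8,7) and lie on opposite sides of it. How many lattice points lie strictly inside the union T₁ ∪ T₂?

29

The union is the simple quadrilateral with vertices (4,2), (5,0), (8,7), (-3,5) in order.
The shoelace formula gives twice the area as |(4·0 − 5·2) + (5·7 − 8·0) + (8·5 − (-3)·7) + ((-3)·2 − 4·5)| = 60, so the area is 30.
The number of boundary lattice points is Σ gcd(|Δx|,|Δy|) = gcd(1,2) + gcd(3,7) + gcd(11,2) + gcd(7,3) = 1+1+1+1 = 4.
By Pick's theorem I = A − B/2 + 1 = 30 − 4/2 + 1 = 29.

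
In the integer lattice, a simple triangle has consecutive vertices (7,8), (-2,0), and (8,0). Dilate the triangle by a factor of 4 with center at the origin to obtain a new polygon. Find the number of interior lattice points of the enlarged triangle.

617

By the shoelace formula, twice the signed area is |[7·0 − (-2)·8] + [(-2)·0 − 8·0] + [8·8 − 7·0]| = 80, so the area is 40.
Along each edge there are gcd(|Δx|,|Δy|)+1 lattice points, so counting each shared vertex once the boundary has gcd(9,8) + gcd(10,0) + gcd(1,8) = 1+10+1 = 12.
Scaling by 4 multiplies the area by 4² = 16 (so the new area is 640) and multiplies the boundary lattice-point count by 4, giving 48.
By Pick's theorem, the interior count of the dilated polygon is 640 − 48/2 + 1 = 617.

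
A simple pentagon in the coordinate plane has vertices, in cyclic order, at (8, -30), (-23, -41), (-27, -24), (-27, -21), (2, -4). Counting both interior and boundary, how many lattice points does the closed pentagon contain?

771

The shoelace formula gives twice the area as |(8·(-41) − (-23)·(-30)) + ((-23)·(-24) − (-27)·(-41)) + ((-27)·(-21) − (-27)·(-24)) + ((-27)·(-4) − 2·(-21)) + (2·(-30) − 8·(-4))| = 1532, so the area is 766.
Along each edge there are gcd(|Δx|,|Δy|)+1 lattice points, so counting each shared vertex once the boundary has gcd(31,11) + gcd(4,17) + gcd(0,3) + gcd(29,17) + gcd(6,26) = 1+1+3+1+2 = 8.
Pick's theorem gives I = A − B/2 + 1 = 766 − 8/2 + 1 = 763, so the closed region contains I + B = 763 + 8 = 771 lattice points.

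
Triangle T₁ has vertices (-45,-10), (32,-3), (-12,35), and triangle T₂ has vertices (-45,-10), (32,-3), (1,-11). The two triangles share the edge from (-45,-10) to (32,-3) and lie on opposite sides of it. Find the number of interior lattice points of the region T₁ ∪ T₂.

1814

The union is the simple quadrilateral with vertices (-45,-10), (-12,35), (32,-3), (1,-11) in order.
Using the shoelace formula, 2A = |[(-45)·35 − (-12)·(-10)] + [(-12)·(-3) − 32·35] + [32·(-11) − 1·(-3)] + [1·(-10) − (-45)·(-11)]| = 3633, so the area is 3633/2.
Along each edge there are gcd(|Δx|,|Δy|)+1 lattice points, so counting each shared vertex once the boundary has gcd(33,45) + gcd(44,38) + gcd(31,8) + gcd(46,1) = 3+2+1+1 = 7.
By Pick's theorem I = A − B/2 + 1 = 3633/2 − 7/2 + 1 = 1814.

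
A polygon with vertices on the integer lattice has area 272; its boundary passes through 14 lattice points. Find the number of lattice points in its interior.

266

From Pick's theorem, I = A − B/2 + 1 = 272 − 14/2 + 1 = 266.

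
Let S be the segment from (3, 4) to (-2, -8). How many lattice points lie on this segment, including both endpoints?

2

The number of lattice points on a segment between lattice points is gcd(|Δx|,|Δy|) + 1 = gcd(5,12) + 1 = 1 + 1 = 2.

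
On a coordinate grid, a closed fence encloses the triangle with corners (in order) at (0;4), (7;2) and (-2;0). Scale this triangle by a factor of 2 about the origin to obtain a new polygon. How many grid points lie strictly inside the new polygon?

61

The shoelace formula gives twice the area as |[0·2 − 7·4] + [7·0 − (-2)·2] + [(-2)·4 − 0·0]| = 32, so the area is 16.
Along each edge there are gcd(|Δx|,|Δy|)+1 lattice points, so counting each shared vertex once the boundary has gcd(7,2) + gcd(9,2) + gcd(2,4) = 1+1+2 = 4.
Scaling by 2 multiplies the area by 2² = 4 (so the new area is 64) and multiplies the boundary lattice-point count by 2, giving 8.
By Pick's theorem, the interior count of the dilated polygon is 64 − 8/2 + 1 = 61.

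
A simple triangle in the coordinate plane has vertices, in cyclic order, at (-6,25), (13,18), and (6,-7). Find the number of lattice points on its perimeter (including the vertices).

Summing gcd(|Δx|,|Δy|) over the edges gives the boundary count: gcd(19,7) + gcd(7,25) + gcd(12,32) = 1+1+4 = 6.

6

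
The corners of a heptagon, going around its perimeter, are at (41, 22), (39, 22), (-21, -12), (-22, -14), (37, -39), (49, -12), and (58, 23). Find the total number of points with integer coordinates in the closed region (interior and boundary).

Using the shoelace formula, 2A = |(41·22 − 39·22) + (39·(-12) − (-21)·22) + ((-21)·(-14) − (-22)·(-12)) + ((-22)·(-39) − 37·(-14)) + (37·(-12) − 49·(-39)) + (49·23 − 58·(-12)) + (58·22 − 41·23)| = 5067, so the area is 5067/2.
Summing gcd(|Δx|,|Δy|) over the edges gives the boundary count: gcd(2,0) + gcd(60,34) + gcd(1,2) + gcd(59,25) + gcd(12,27) + gcd(9,35) + gcd(17,1) = 2+2+1+1+3+1+1 = 11.
Pick's theorem gives I = A − B/2 + 1 = 5067/2 − 11/2 + 1 = 2529, so the closed region contains I + B = 2529 + 11 = 2540 lattice points.

2540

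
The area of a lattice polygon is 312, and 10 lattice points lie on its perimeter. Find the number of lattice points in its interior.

From Pick's theorem, I = A − B/2 + 1 = 312 − 10/2 + 1 = 308.

308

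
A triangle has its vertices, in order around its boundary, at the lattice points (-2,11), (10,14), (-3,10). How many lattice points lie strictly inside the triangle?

3

By the shoelace formula, twice the signed area is |[(-2)·14 − 10·11] + [10·10 − (-3)·14] + [(-3)·11 − (-2)·10]| = 9, so the area is 4.5.
The number of boundary lattice points is Σ gcd(|Δx|,|Δy|) = gcd(12,3) + gcd(13,4) + gcd(1,1) = 3+1+1 = 5.
By Pick's theorem A = I + B/2 − 1, so I = 4.5 − 5/2 + 1 = 3.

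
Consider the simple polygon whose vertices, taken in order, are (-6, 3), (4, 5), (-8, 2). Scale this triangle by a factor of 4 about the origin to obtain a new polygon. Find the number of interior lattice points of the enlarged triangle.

By the shoelace formula, twice the signed area is |((-6)·5 − 4·3) + (4·2 − (-8)·5) + ((-8)·3 − (-6)·2)| = 6, so the area is 3.
The number of boundary lattice points is Σ gcd(|Δx|,|Δy|) = gcd(10,2) + gcd(12,3) + gcd(2,1) = 2+3+1 = 6.
Scaling by 4 multiplies the area by 4² = 16 (so the new area is 48) and multiplies the boundary lattice-point count by 4, giving 24.
By Pick's theorem, the interior count of the dilated polygon is 48 − 24/2 + 1 = 37.

37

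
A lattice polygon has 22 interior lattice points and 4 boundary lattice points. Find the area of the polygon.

23

By Pick's theorem, A = I + B/2 − 1 = 22 + 4/2 − 1 = 23.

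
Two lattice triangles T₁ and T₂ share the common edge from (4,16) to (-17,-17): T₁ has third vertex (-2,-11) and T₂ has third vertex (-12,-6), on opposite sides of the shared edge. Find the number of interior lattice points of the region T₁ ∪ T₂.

The union is the simple quadrilateral with vertices (4,16), (-2,-11), (-17,-17), (-12,-6) in order.
By the shoelace formula, twice the signed area is |[4·(-11) − (-2)·16] + [(-2)·(-17) − (-17)·(-11)] + [(-17)·(-6) − (-12)·(-17)] + [(-12)·16 − 4·(-6)]| = 435, so the area is 435/2.
Summing gcd(|Δx|,|Δy|) over the edges gives the boundary count: gcd(6,27) + gcd(15,6) + gcd(5,11) + gcd(16,22) = 3+3+1+2 = 9.
By Pick's theorem I = A − B/2 + 1 = 435/2 − 9/2 + 1 = 214.

214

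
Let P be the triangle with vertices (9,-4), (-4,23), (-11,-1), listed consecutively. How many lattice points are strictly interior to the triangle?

By the shoelace formula, twice the signed area is |(9·23 − (-4)·(-4)) + ((-4)·(-1) − (-11)·23) + ((-11)·(-4) − 9·(-1))| = 501, so the area is 501/2.
The number of boundary lattice points is Σ gcd(|Δx|,|Δy|) = gcd(13,27) + gcd(7,24) + gcd(20,3) = 1+1+1 = 3.
By Pick's theorem A = I + B/2 − 1, so I = 501/2 − 3/2 + 1 = 250.

250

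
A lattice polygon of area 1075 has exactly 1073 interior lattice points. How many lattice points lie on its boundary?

6

Pick's theorem gives A = I + B/2 − 1, so B = 2(A − I + 1) = 2(1075 − 1073 + 1) = 6.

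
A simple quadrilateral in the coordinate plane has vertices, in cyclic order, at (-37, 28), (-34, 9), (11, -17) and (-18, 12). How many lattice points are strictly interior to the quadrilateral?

By the shoelace formula, twice the signed area is |[(-37)·9 − (-34)·28] + [(-34)·(-17) − 11·9] + [11·12 − (-18)·(-17)] + [(-18)·28 − (-37)·12]| = 864, so the area is 432.
Along each edge there are gcd(|Δx|,|Δy|)+1 lattice points, so counting each shared vertex once the boundary has gcd(3,19) + gcd(45,26) + gcd(29,29) + gcd(19,16) = 1+1+29+1 = 32.
Pick's theorem gives I = A − B/2 + 1 = 432 − 32/2 + 1 = 417.

417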